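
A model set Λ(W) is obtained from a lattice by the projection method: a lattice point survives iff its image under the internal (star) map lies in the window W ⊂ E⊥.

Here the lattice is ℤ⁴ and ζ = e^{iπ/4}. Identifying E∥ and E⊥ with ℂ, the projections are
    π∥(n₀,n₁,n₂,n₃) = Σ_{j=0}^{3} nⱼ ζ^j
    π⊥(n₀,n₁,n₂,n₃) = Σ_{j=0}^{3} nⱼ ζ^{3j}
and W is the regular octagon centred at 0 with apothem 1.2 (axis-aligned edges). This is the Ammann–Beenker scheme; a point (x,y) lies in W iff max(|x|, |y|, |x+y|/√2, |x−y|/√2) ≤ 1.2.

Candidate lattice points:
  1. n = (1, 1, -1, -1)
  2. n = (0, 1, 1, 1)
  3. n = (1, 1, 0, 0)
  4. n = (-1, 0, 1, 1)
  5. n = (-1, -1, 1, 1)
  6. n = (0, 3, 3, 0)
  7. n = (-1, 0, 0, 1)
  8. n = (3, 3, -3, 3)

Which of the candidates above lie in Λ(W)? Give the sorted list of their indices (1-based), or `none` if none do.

Internal map: ζ^{3j} for j=0..3 gives (1,0), (−√2/2,√2/2), (0,−1), (√2/2,√2/2).
candidate 1: n = (1, 1, -1, -1) → π⊥ ≈ (-0.414214, +1.000000); max(|x|,|y|,|x±y|/√2) = 1.000000 ≤ 1.2 ⇒ ∈ W
candidate 2: n = (0, 1, 1, 1) → π⊥ ≈ (+0.000000, +0.414214); max(|x|,|y|,|x±y|/√2) = 0.414214 ≤ 1.2 ⇒ ∈ W
candidate 3: n = (1, 1, 0, 0) → π⊥ ≈ (+0.292893, +0.707107); max(|x|,|y|,|x±y|/√2) = 0.707107 ≤ 1.2 ⇒ ∈ W
candidate 4: n = (-1, 0, 1, 1) → π⊥ ≈ (-0.292893, -0.292893); max(|x|,|y|,|x±y|/√2) = 0.414214 ≤ 1.2 ⇒ ∈ W
candidate 5: n = (-1, -1, 1, 1) → π⊥ ≈ (+0.414214, -1.000000); max(|x|,|y|,|x±y|/√2) = 1.000000 ≤ 1.2 ⇒ ∈ W
candidate 6: n = (0, 3, 3, 0) → π⊥ ≈ (-2.121320, -0.878680); max(|x|,|y|,|x±y|/√2) = 2.121320 > 1.2 ⇒ ∉ W
candidate 7: n = (-1, 0, 0, 1) → π⊥ ≈ (-0.292893, +0.707107); max(|x|,|y|,|x±y|/√2) = 0.707107 ≤ 1.2 ⇒ ∈ W
candidate 8: n = (3, 3, -3, 3) → π⊥ ≈ (+3.000000, +7.242641); max(|x|,|y|,|x±y|/√2) = 7.242641 > 1.2 ⇒ ∉ W

1, 2, 3, 4, 5, 7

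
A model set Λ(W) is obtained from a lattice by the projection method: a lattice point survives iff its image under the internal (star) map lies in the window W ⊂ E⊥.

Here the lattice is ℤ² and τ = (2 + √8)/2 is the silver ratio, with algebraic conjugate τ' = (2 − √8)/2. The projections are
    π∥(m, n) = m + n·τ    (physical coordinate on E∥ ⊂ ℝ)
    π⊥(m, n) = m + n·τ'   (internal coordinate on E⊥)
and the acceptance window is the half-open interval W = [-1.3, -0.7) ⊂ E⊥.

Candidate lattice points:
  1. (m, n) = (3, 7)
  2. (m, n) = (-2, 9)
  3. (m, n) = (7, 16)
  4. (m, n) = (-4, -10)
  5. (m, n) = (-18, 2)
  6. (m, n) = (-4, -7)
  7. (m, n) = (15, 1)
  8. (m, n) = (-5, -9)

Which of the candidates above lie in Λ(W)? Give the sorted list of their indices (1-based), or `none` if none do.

Numerically τ ≈ 2.4142 and τ' = −1/τ ≈ -0.4142.
candidate 1: (m,n)=(3,7) → π∥ = 3+7·τ ≈ 19.8995, π⊥ = 3+7·τ' ≈ 0.1005 ∉ [-1.3, -0.7) ⇒ out
candidate 2: (m,n)=(-2,9) → π∥ = -2+9·τ ≈ 19.7279, π⊥ = -2+9·τ' ≈ -5.7279 ∉ [-1.3, -0.7) ⇒ out
candidate 3: (m,n)=(7,16) → π∥ = 7+16·τ ≈ 45.6274, π⊥ = 7+16·τ' ≈ 0.3726 ∉ [-1.3, -0.7) ⇒ out
candidate 4: (m,n)=(-4,-10) → π∥ = -4-10·τ ≈ -28.1421, π⊥ = -4-10·τ' ≈ 0.1421 ∉ [-1.3, -0.7) ⇒ out
candidate 5: (m,n)=(-18,2) → π∥ = -18+2·τ ≈ -13.1716, π⊥ = -18+2·τ' ≈ -18.8284 ∉ [-1.3, -0.7) ⇒ out
candidate 6: (m,n)=(-4,-7) → π∥ = -4-7·τ ≈ -20.8995, π⊥ = -4-7·τ' ≈ -1.1005 ∈ [-1.3, -0.7) ⇒ IN Λ
candidate 7: (m,n)=(15,1) → π∥ = 15+1·τ ≈ 17.4142, π⊥ = 15+1·τ' ≈ 14.5858 ∉ [-1.3, -0.7) ⇒ out
candidate 8: (m,n)=(-5,-9) → π∥ = -5-9·τ ≈ -26.7279, π⊥ = -5-9·τ' ≈ -1.2721 ∈ [-1.3, -0.7) ⇒ IN Λ

6, 8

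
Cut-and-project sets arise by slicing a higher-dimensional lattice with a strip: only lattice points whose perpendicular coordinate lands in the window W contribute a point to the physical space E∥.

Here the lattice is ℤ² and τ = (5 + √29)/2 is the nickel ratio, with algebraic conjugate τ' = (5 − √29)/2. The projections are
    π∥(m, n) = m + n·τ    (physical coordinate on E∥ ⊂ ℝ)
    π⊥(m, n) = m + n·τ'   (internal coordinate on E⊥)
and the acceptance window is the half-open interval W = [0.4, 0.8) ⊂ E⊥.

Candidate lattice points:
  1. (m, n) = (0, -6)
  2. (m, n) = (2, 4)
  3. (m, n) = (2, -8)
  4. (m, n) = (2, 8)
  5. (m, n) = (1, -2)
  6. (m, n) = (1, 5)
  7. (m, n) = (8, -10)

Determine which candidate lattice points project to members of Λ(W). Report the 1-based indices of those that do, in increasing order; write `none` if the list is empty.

4

Compute τ' = (5−√29)/2 = -0.19258, so π⊥(m,n) = m -0.19258·n.
[1] lift (0,-6): star map gives 1.15549; window check 0.4 ≤ 1.15549 < 0.8 is false → out
[2] lift (2,4): star map gives 1.22967; window check 0.4 ≤ 1.22967 < 0.8 is false → out
[3] lift (2,-8): star map gives 3.54066; window check 0.4 ≤ 3.54066 < 0.8 is false → out
[4] lift (2,8): star map gives 0.45934; window check 0.4 ≤ 0.45934 < 0.8 is true → IN Λ
[5] lift (1,-2): star map gives 1.38516; window check 0.4 ≤ 1.38516 < 0.8 is false → out
[6] lift (1,5): star map gives 0.03709; window check 0.4 ≤ 0.03709 < 0.8 is false → out
[7] lift (8,-10): star map gives 9.92582; window check 0.4 ≤ 9.92582 < 0.8 is false → out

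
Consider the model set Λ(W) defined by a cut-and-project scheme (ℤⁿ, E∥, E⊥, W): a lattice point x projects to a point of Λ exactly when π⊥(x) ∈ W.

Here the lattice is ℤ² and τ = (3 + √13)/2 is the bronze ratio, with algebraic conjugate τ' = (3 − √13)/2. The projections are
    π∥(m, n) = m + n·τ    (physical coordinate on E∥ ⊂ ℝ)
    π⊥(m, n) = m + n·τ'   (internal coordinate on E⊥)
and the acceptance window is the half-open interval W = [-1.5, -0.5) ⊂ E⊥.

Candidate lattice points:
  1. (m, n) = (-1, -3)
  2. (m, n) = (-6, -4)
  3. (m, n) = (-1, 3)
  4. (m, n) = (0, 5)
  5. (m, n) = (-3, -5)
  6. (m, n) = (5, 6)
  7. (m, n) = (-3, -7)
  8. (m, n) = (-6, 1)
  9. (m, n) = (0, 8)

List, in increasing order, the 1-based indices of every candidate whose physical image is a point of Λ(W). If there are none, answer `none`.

Compute τ' = (3−√13)/2 = -0.302776, so π⊥(m,n) = m -0.302776·n.
#1 (-1,-3): internal coord -1 + (-3)·τ' = -0.091673; -0.091673 ∉ [-1.5, -0.5) → out
#2 (-6,-4): internal coord -6 + (-4)·τ' = -4.788897; -4.788897 ∉ [-1.5, -0.5) → out
#3 (-1,3): internal coord -1 + (3)·τ' = -1.908327; -1.908327 ∉ [-1.5, -0.5) → out
#4 (0,5): internal coord 0 + (5)·τ' = -1.513878; -1.513878 ∉ [-1.5, -0.5) → out
#5 (-3,-5): internal coord -3 + (-5)·τ' = -1.486122; -1.486122 ∈ [-1.5, -0.5) → IN Λ
#6 (5,6): internal coord 5 + (6)·τ' = +3.183346; +3.183346 ∉ [-1.5, -0.5) → out
#7 (-3,-7): internal coord -3 + (-7)·τ' = -0.880571; -0.880571 ∈ [-1.5, -0.5) → IN Λ
#8 (-6,1): internal coord -6 + (1)·τ' = -6.302776; -6.302776 ∉ [-1.5, -0.5) → out
#9 (0,8): internal coord 0 + (8)·τ' = -2.422205; -2.422205 ∉ [-1.5, -0.5) → out

5, 7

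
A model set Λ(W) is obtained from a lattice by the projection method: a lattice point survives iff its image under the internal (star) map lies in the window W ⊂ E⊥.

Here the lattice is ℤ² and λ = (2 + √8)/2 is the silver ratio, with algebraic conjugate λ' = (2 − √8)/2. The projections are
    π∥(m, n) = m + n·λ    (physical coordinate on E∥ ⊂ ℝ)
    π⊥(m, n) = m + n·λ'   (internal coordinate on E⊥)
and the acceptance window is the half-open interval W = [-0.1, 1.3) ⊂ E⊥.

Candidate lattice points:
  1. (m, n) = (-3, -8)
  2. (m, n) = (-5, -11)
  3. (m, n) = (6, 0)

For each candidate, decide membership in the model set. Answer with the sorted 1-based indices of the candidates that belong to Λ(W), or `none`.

Numerically λ ≈ 2.4142 and λ' = −1/λ ≈ -0.4142.
candidate 1: (m,n)=(-3,-8) → π∥ = -3-8·λ ≈ -22.3137, π⊥ = -3-8·λ' ≈ 0.3137 ∈ [-0.1, 1.3) ⇒ IN Λ
candidate 2: (m,n)=(-5,-11) → π∥ = -5-11·λ ≈ -31.5563, π⊥ = -5-11·λ' ≈ -0.4437 ∉ [-0.1, 1.3) ⇒ out
candidate 3: (m,n)=(6,0) → π∥ = 6+0·λ ≈ 6.0000, π⊥ = 6+0·λ' ≈ 6.0000 ∉ [-0.1, 1.3) ⇒ out

1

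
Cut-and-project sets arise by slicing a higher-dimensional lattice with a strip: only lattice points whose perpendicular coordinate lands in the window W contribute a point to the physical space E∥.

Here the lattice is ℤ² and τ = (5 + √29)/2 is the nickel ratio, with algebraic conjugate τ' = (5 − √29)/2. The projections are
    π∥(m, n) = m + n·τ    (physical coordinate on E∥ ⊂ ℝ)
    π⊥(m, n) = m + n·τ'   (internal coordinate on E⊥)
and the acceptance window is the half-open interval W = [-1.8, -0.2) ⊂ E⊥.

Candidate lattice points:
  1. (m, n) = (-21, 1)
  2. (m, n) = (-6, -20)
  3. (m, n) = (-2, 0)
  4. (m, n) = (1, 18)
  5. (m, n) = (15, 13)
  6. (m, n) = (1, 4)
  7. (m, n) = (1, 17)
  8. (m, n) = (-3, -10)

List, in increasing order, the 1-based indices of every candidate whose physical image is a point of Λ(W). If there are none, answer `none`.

Compute τ' = (5−√29)/2 = -0.192582, so π⊥(m,n) = m -0.192582·n.
#1 (-21,1): internal coord -21 + (1)·τ' = -21.192582; -21.192582 ∉ [-1.8, -0.2) → out
#2 (-6,-20): internal coord -6 + (-20)·τ' = -2.148352; -2.148352 ∉ [-1.8, -0.2) → out
#3 (-2,0): internal coord -2 + (0)·τ' = -2.000000; -2.000000 ∉ [-1.8, -0.2) → out
#4 (1,18): internal coord 1 + (18)·τ' = -2.466483; -2.466483 ∉ [-1.8, -0.2) → out
#5 (15,13): internal coord 15 + (13)·τ' = +12.496429; +12.496429 ∉ [-1.8, -0.2) → out
#6 (1,4): internal coord 1 + (4)·τ' = +0.229670; +0.229670 ∉ [-1.8, -0.2) → out
#7 (1,17): internal coord 1 + (17)·τ' = -2.273901; -2.273901 ∉ [-1.8, -0.2) → out
#8 (-3,-10): internal coord -3 + (-10)·τ' = -1.074176; -1.074176 ∈ [-1.8, -0.2) → IN Λ

8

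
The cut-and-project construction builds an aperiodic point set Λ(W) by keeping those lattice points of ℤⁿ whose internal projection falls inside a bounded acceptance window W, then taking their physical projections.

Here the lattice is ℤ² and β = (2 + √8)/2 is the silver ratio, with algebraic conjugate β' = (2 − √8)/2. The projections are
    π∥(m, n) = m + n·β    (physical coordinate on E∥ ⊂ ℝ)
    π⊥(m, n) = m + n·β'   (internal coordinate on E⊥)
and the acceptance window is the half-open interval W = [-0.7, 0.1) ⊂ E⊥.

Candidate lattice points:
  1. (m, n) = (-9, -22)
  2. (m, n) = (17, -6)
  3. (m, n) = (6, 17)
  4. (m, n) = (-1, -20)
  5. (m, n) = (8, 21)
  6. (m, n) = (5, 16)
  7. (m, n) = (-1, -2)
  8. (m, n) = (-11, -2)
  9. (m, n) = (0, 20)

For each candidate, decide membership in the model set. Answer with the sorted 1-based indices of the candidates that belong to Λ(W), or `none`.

5, 7

β' = (2−√8)/2 ≈ -0.4142.
[1] lift (-9,-22): star map gives 0.1127; window check -0.7 ≤ 0.1127 < 0.1 is false → out
[2] lift (17,-6): star map gives 19.4853; window check -0.7 ≤ 19.4853 < 0.1 is false → out
[3] lift (6,17): star map gives -1.0416; window check -0.7 ≤ -1.0416 < 0.1 is false → out
[4] lift (-1,-20): star map gives 7.2843; window check -0.7 ≤ 7.2843 < 0.1 is false → out
[5] lift (8,21): star map gives -0.6985; window check -0.7 ≤ -0.6985 < 0.1 is true → IN Λ
[6] lift (5,16): star map gives -1.6274; window check -0.7 ≤ -1.6274 < 0.1 is false → out
[7] lift (-1,-2): star map gives -0.1716; window check -0.7 ≤ -0.1716 < 0.1 is true → IN Λ
[8] lift (-11,-2): star map gives -10.1716; window check -0.7 ≤ -10.1716 < 0.1 is false → out
[9] lift (0,20): star map gives -8.2843; window check -0.7 ≤ -8.2843 < 0.1 is false → out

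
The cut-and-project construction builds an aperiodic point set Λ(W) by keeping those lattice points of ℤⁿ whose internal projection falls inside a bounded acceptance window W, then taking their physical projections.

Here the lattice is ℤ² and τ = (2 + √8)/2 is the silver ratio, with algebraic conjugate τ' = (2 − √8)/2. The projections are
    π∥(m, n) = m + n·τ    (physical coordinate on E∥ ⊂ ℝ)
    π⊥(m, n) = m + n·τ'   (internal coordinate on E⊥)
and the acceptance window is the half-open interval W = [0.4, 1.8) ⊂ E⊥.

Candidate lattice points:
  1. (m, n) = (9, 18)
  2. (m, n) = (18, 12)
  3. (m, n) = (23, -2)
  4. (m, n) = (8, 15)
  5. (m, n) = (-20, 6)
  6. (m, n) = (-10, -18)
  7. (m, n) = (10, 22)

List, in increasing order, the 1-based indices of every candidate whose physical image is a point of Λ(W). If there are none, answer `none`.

1, 4, 7

Compute τ' = (2−√8)/2 = -0.414214, so π⊥(m,n) = m -0.414214·n.
candidate 1: (m,n)=(9,18) → π∥ = 9+18·τ ≈ 52.455844, π⊥ = 9+18·τ' ≈ 1.544156 ∈ [0.4, 1.8) ⇒ IN Λ
candidate 2: (m,n)=(18,12) → π∥ = 18+12·τ ≈ 46.970563, π⊥ = 18+12·τ' ≈ 13.029437 ∉ [0.4, 1.8) ⇒ out
candidate 3: (m,n)=(23,-2) → π∥ = 23-2·τ ≈ 18.171573, π⊥ = 23-2·τ' ≈ 23.828427 ∉ [0.4, 1.8) ⇒ out
candidate 4: (m,n)=(8,15) → π∥ = 8+15·τ ≈ 44.213203, π⊥ = 8+15·τ' ≈ 1.786797 ∈ [0.4, 1.8) ⇒ IN Λ
candidate 5: (m,n)=(-20,6) → π∥ = -20+6·τ ≈ -5.514719, π⊥ = -20+6·τ' ≈ -22.485281 ∉ [0.4, 1.8) ⇒ out
candidate 6: (m,n)=(-10,-18) → π∥ = -10-18·τ ≈ -53.455844, π⊥ = -10-18·τ' ≈ -2.544156 ∉ [0.4, 1.8) ⇒ out
candidate 7: (m,n)=(10,22) → π∥ = 10+22·τ ≈ 63.112698, π⊥ = 10+22·τ' ≈ 0.887302 ∈ [0.4, 1.8) ⇒ IN Λ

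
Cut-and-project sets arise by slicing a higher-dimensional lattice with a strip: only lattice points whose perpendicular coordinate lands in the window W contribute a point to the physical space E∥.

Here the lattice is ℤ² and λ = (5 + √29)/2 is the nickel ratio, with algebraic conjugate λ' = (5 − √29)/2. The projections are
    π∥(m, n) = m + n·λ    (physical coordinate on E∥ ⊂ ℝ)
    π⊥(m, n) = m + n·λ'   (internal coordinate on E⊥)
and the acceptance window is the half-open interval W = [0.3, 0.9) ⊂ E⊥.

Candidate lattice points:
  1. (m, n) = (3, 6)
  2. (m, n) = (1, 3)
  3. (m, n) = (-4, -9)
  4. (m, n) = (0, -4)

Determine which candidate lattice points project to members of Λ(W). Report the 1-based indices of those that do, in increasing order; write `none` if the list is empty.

2, 4

Compute λ' = (5−√29)/2 = -0.19258, so π⊥(m,n) = m -0.19258·n.
candidate 1: (m,n)=(3,6) → π∥ = 3+6·λ ≈ 34.15549, π⊥ = 3+6·λ' ≈ 1.84451 ∉ [0.3, 0.9) ⇒ out
candidate 2: (m,n)=(1,3) → π∥ = 1+3·λ ≈ 16.57775, π⊥ = 1+3·λ' ≈ 0.42225 ∈ [0.3, 0.9) ⇒ IN Λ
candidate 3: (m,n)=(-4,-9) → π∥ = -4-9·λ ≈ -50.73324, π⊥ = -4-9·λ' ≈ -2.26676 ∉ [0.3, 0.9) ⇒ out
candidate 4: (m,n)=(0,-4) → π∥ = 0-4·λ ≈ -20.77033, π⊥ = 0-4·λ' ≈ 0.77033 ∈ [0.3, 0.9) ⇒ IN Λ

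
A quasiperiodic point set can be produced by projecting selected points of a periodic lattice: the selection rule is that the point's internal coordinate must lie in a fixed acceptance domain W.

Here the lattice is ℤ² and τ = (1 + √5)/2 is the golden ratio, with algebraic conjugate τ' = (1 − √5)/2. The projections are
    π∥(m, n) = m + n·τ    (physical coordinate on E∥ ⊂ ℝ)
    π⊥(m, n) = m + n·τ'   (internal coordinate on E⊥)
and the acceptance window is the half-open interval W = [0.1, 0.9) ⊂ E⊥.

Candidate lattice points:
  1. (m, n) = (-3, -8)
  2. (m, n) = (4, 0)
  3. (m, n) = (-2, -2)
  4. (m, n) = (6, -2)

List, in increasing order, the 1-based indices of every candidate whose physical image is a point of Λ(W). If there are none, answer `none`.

Numerically τ ≈ 1.618034 and τ' = −1/τ ≈ -0.618034.
[1] lift (-3,-8): star map gives 1.944272; window check 0.1 ≤ 1.944272 < 0.9 is false → out
[2] lift (4,0): star map gives 4.000000; window check 0.1 ≤ 4.000000 < 0.9 is false → out
[3] lift (-2,-2): star map gives -0.763932; window check 0.1 ≤ -0.763932 < 0.9 is false → out
[4] lift (6,-2): star map gives 7.236068; window check 0.1 ≤ 7.236068 < 0.9 is false → out

none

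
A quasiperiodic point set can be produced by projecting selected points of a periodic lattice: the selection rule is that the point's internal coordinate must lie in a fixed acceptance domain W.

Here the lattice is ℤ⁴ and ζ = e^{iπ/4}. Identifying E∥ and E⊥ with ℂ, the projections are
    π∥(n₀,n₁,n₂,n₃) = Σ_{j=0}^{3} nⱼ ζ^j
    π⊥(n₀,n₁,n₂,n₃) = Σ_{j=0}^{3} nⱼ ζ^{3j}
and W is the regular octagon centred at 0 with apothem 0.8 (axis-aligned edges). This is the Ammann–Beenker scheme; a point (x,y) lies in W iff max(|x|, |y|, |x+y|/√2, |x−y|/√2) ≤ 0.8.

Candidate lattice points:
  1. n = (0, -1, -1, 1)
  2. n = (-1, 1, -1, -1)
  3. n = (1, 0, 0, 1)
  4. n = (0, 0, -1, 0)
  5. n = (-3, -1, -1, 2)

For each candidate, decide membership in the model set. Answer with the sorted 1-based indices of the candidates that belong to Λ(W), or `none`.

none

π⊥(n) = n₀ + n₁ζ³ + n₂ζ⁶ + n₃ζ⁹ where ζ = e^{iπ/4}.
candidate 1: n = (0, -1, -1, 1) → π⊥ ≈ (+1.414214, +1.000000); max(|x|,|y|,|x±y|/√2) = 1.707107 > 0.8 ⇒ ∉ W
candidate 2: n = (-1, 1, -1, -1) → π⊥ ≈ (-2.414214, +1.000000); max(|x|,|y|,|x±y|/√2) = 2.414214 > 0.8 ⇒ ∉ W
candidate 3: n = (1, 0, 0, 1) → π⊥ ≈ (+1.707107, +0.707107); max(|x|,|y|,|x±y|/√2) = 1.707107 > 0.8 ⇒ ∉ W
candidate 4: n = (0, 0, -1, 0) → π⊥ ≈ (+0.000000, +1.000000); max(|x|,|y|,|x±y|/√2) = 1.000000 > 0.8 ⇒ ∉ W
candidate 5: n = (-3, -1, -1, 2) → π⊥ ≈ (-0.878680, +1.707107); max(|x|,|y|,|x±y|/√2) = 1.828427 > 0.8 ⇒ ∉ W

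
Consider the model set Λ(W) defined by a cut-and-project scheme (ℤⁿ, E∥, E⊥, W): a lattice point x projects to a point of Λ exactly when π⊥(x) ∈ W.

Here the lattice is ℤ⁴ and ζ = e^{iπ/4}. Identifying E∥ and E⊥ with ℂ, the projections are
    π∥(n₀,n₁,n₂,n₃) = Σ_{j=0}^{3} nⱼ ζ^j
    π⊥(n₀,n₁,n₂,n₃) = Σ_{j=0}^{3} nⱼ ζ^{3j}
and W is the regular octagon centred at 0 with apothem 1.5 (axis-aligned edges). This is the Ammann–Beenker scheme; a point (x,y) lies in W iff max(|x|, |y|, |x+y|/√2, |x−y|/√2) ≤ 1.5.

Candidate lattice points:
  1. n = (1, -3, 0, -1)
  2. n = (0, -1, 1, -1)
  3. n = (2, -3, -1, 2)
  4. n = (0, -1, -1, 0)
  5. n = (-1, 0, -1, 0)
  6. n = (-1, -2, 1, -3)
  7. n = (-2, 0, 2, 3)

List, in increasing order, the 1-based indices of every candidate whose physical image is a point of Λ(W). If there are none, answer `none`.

Internal map: ζ^{3j} for j=0..3 gives (1,0), (−√2/2,√2/2), (0,−1), (√2/2,√2/2).
candidate 1: n = (1, -3, 0, -1) → π⊥ ≈ (+2.414214, -2.828427); max(|x|,|y|,|x±y|/√2) = 3.707107 > 1.5 ⇒ ∉ W
candidate 2: n = (0, -1, 1, -1) → π⊥ ≈ (+0.000000, -2.414214); max(|x|,|y|,|x±y|/√2) = 2.414214 > 1.5 ⇒ ∉ W
candidate 3: n = (2, -3, -1, 2) → π⊥ ≈ (+5.535534, +0.292893); max(|x|,|y|,|x±y|/√2) = 5.535534 > 1.5 ⇒ ∉ W
candidate 4: n = (0, -1, -1, 0) → π⊥ ≈ (+0.707107, +0.292893); max(|x|,|y|,|x±y|/√2) = 0.707107 ≤ 1.5 ⇒ ∈ W
candidate 5: n = (-1, 0, -1, 0) → π⊥ ≈ (-1.000000, +1.000000); max(|x|,|y|,|x±y|/√2) = 1.414214 ≤ 1.5 ⇒ ∈ W
candidate 6: n = (-1, -2, 1, -3) → π⊥ ≈ (-1.707107, -4.535534); max(|x|,|y|,|x±y|/√2) = 4.535534 > 1.5 ⇒ ∉ W
candidate 7: n = (-2, 0, 2, 3) → π⊥ ≈ (+0.121320, +0.121320); max(|x|,|y|,|x±y|/√2) = 0.171573 ≤ 1.5 ⇒ ∈ W

4, 5, 7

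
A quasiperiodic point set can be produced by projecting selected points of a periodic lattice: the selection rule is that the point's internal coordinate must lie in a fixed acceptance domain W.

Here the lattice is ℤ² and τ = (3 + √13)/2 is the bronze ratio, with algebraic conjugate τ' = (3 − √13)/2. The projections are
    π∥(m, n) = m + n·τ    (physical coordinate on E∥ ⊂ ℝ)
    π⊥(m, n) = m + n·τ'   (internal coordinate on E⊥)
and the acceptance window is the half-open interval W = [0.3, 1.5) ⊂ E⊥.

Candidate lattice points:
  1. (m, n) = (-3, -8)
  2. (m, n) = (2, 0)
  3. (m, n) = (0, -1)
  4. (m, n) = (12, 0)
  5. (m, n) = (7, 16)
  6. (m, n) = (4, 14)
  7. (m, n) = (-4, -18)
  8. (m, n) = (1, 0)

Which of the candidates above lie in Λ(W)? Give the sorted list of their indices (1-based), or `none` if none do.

3, 7, 8

Numerically τ ≈ 3.302776 and τ' = −1/τ ≈ -0.302776.
candidate 1: (m,n)=(-3,-8) → π∥ = -3-8·τ ≈ -29.422205, π⊥ = -3-8·τ' ≈ -0.577795 ∉ [0.3, 1.5) ⇒ out
candidate 2: (m,n)=(2,0) → π∥ = 2+0·τ ≈ 2.000000, π⊥ = 2+0·τ' ≈ 2.000000 ∉ [0.3, 1.5) ⇒ out
candidate 3: (m,n)=(0,-1) → π∥ = 0-1·τ ≈ -3.302776, π⊥ = 0-1·τ' ≈ 0.302776 ∈ [0.3, 1.5) ⇒ IN Λ
candidate 4: (m,n)=(12,0) → π∥ = 12+0·τ ≈ 12.000000, π⊥ = 12+0·τ' ≈ 12.000000 ∉ [0.3, 1.5) ⇒ out
candidate 5: (m,n)=(7,16) → π∥ = 7+16·τ ≈ 59.844410, π⊥ = 7+16·τ' ≈ 2.155590 ∉ [0.3, 1.5) ⇒ out
candidate 6: (m,n)=(4,14) → π∥ = 4+14·τ ≈ 50.238859, π⊥ = 4+14·τ' ≈ -0.238859 ∉ [0.3, 1.5) ⇒ out
candidate 7: (m,n)=(-4,-18) → π∥ = -4-18·τ ≈ -63.449961, π⊥ = -4-18·τ' ≈ 1.449961 ∈ [0.3, 1.5) ⇒ IN Λ
candidate 8: (m,n)=(1,0) → π∥ = 1+0·τ ≈ 1.000000, π⊥ = 1+0·τ' ≈ 1.000000 ∈ [0.3, 1.5) ⇒ IN Λ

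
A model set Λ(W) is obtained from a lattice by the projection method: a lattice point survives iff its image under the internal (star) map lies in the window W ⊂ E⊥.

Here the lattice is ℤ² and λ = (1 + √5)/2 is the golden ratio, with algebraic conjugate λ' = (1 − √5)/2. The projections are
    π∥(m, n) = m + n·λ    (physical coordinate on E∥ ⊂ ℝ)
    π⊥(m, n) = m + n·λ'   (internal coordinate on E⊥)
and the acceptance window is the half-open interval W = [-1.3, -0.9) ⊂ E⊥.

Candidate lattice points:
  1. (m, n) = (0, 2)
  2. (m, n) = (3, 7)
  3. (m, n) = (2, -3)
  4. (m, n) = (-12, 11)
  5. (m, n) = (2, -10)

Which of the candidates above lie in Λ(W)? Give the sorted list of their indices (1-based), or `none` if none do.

1

Compute λ' = (1−√5)/2 = -0.618034, so π⊥(m,n) = m -0.618034·n.
[1] lift (0,2): star map gives -1.236068; window check -1.3 ≤ -1.236068 < -0.9 is true → IN Λ
[2] lift (3,7): star map gives -1.326238; window check -1.3 ≤ -1.326238 < -0.9 is false → out
[3] lift (2,-3): star map gives 3.854102; window check -1.3 ≤ 3.854102 < -0.9 is false → out
[4] lift (-12,11): star map gives -18.798374; window check -1.3 ≤ -18.798374 < -0.9 is false → out
[5] lift (2,-10): star map gives 8.180340; window check -1.3 ≤ 8.180340 < -0.9 is false → out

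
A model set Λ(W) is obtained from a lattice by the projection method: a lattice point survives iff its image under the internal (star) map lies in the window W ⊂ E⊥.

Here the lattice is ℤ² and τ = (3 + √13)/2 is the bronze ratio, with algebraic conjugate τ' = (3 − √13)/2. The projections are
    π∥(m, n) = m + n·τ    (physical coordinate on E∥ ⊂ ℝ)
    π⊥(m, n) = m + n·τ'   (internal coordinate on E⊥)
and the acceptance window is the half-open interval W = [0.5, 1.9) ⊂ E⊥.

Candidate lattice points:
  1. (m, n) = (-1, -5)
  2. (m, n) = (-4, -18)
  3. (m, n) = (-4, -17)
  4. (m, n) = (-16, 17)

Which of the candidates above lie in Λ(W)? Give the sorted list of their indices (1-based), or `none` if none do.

Numerically τ ≈ 3.30278 and τ' = −1/τ ≈ -0.30278.
#1 (-1,-5): internal coord -1 + (-5)·τ' = +0.51388; +0.51388 ∈ [0.5, 1.9) → IN Λ
#2 (-4,-18): internal coord -4 + (-18)·τ' = +1.44996; +1.44996 ∈ [0.5, 1.9) → IN Λ
#3 (-4,-17): internal coord -4 + (-17)·τ' = +1.14719; +1.14719 ∈ [0.5, 1.9) → IN Λ
#4 (-16,17): internal coord -16 + (17)·τ' = -21.14719; -21.14719 ∉ [0.5, 1.9) → out

1, 2, 3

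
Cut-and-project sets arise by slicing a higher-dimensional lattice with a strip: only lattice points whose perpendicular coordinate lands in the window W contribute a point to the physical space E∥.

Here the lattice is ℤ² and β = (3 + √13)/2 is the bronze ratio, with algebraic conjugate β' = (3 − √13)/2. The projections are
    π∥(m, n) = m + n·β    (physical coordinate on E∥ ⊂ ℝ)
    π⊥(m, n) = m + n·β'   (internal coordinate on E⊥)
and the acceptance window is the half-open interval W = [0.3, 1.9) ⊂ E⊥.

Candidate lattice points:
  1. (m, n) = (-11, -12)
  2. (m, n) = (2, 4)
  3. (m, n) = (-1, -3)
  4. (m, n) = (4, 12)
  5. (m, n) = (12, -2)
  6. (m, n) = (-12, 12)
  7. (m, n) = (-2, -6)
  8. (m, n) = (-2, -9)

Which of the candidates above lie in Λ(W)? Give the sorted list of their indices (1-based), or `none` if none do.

Compute β' = (3−√13)/2 = -0.30278, so π⊥(m,n) = m -0.30278·n.
#1 (-11,-12): internal coord -11 + (-12)·β' = -7.36669; -7.36669 ∉ [0.3, 1.9) → out
#2 (2,4): internal coord 2 + (4)·β' = +0.78890; +0.78890 ∈ [0.3, 1.9) → IN Λ
#3 (-1,-3): internal coord -1 + (-3)·β' = -0.09167; -0.09167 ∉ [0.3, 1.9) → out
#4 (4,12): internal coord 4 + (12)·β' = +0.36669; +0.36669 ∈ [0.3, 1.9) → IN Λ
#5 (12,-2): internal coord 12 + (-2)·β' = +12.60555; +12.60555 ∉ [0.3, 1.9) → out
#6 (-12,12): internal coord -12 + (12)·β' = -15.63331; -15.63331 ∉ [0.3, 1.9) → out
#7 (-2,-6): internal coord -2 + (-6)·β' = -0.18335; -0.18335 ∉ [0.3, 1.9) → out
#8 (-2,-9): internal coord -2 + (-9)·β' = +0.72498; +0.72498 ∈ [0.3, 1.9) → IN Λ

2, 4, 8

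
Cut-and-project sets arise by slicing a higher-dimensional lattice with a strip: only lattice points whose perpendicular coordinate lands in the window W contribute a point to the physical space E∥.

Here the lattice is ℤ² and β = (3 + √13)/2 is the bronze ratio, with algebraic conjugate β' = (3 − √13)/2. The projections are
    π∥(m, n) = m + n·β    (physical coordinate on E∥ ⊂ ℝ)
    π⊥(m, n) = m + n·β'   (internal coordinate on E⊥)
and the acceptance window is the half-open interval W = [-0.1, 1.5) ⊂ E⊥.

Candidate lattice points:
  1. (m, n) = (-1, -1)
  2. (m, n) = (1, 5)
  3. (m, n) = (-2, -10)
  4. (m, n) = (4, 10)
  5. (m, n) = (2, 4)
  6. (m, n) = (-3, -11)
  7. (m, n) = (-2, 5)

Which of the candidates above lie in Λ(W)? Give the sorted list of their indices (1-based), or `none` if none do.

3, 4, 5, 6

Compute β' = (3−√13)/2 = -0.302776, so π⊥(m,n) = m -0.302776·n.
[1] lift (-1,-1): star map gives -0.697224; window check -0.1 ≤ -0.697224 < 1.5 is false → out
[2] lift (1,5): star map gives -0.513878; window check -0.1 ≤ -0.513878 < 1.5 is false → out
[3] lift (-2,-10): star map gives 1.027756; window check -0.1 ≤ 1.027756 < 1.5 is true → IN Λ
[4] lift (4,10): star map gives 0.972244; window check -0.1 ≤ 0.972244 < 1.5 is true → IN Λ
[5] lift (2,4): star map gives 0.788897; window check -0.1 ≤ 0.788897 < 1.5 is true → IN Λ
[6] lift (-3,-11): star map gives 0.330532; window check -0.1 ≤ 0.330532 < 1.5 is true → IN Λ
[7] lift (-2,5): star map gives -3.513878; window check -0.1 ≤ -3.513878 < 1.5 is false → out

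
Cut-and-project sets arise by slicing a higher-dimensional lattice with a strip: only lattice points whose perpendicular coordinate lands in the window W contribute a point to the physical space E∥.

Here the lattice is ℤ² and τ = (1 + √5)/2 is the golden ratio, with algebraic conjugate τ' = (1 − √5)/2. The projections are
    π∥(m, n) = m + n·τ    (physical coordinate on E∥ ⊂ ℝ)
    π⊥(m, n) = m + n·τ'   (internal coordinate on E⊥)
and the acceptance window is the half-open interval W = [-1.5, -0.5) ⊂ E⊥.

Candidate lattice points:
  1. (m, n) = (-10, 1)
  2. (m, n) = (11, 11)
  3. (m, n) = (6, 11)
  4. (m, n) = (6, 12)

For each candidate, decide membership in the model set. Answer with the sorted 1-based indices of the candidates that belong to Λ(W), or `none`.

τ' = (1−√5)/2 ≈ -0.61803.
candidate 1: (m,n)=(-10,1) → π∥ = -10+1·τ ≈ -8.38197, π⊥ = -10+1·τ' ≈ -10.61803 ∉ [-1.5, -0.5) ⇒ out
candidate 2: (m,n)=(11,11) → π∥ = 11+11·τ ≈ 28.79837, π⊥ = 11+11·τ' ≈ 4.20163 ∉ [-1.5, -0.5) ⇒ out
candidate 3: (m,n)=(6,11) → π∥ = 6+11·τ ≈ 23.79837, π⊥ = 6+11·τ' ≈ -0.79837 ∈ [-1.5, -0.5) ⇒ IN Λ
candidate 4: (m,n)=(6,12) → π∥ = 6+12·τ ≈ 25.41641, π⊥ = 6+12·τ' ≈ -1.41641 ∈ [-1.5, -0.5) ⇒ IN Λ

3, 4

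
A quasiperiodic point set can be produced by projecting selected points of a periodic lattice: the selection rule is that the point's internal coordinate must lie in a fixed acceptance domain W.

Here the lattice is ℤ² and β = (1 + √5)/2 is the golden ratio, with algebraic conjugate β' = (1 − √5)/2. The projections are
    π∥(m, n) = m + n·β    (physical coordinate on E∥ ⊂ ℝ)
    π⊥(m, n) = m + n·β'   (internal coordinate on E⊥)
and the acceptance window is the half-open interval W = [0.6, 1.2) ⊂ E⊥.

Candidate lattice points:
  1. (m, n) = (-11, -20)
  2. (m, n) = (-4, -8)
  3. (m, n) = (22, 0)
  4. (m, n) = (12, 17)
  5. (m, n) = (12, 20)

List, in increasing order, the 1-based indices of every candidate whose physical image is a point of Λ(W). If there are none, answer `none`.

β' = (1−√5)/2 ≈ -0.61803.
candidate 1: (m,n)=(-11,-20) → π∥ = -11-20·β ≈ -43.36068, π⊥ = -11-20·β' ≈ 1.36068 ∉ [0.6, 1.2) ⇒ out
candidate 2: (m,n)=(-4,-8) → π∥ = -4-8·β ≈ -16.94427, π⊥ = -4-8·β' ≈ 0.94427 ∈ [0.6, 1.2) ⇒ IN Λ
candidate 3: (m,n)=(22,0) → π∥ = 22+0·β ≈ 22.00000, π⊥ = 22+0·β' ≈ 22.00000 ∉ [0.6, 1.2) ⇒ out
candidate 4: (m,n)=(12,17) → π∥ = 12+17·β ≈ 39.50658, π⊥ = 12+17·β' ≈ 1.49342 ∉ [0.6, 1.2) ⇒ out
candidate 5: (m,n)=(12,20) → π∥ = 12+20·β ≈ 44.36068, π⊥ = 12+20·β' ≈ -0.36068 ∉ [0.6, 1.2) ⇒ out

2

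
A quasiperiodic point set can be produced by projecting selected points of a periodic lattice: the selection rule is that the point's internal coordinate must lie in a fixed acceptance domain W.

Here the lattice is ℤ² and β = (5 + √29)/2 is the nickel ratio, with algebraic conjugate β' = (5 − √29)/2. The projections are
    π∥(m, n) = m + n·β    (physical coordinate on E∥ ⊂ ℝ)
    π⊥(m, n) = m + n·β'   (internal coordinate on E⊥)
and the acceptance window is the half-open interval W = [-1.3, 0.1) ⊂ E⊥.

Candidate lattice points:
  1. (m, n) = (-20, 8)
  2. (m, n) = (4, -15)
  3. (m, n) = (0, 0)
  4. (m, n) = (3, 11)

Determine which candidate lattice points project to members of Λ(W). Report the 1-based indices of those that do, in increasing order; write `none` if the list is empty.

3

Compute β' = (5−√29)/2 = -0.1926, so π⊥(m,n) = m -0.1926·n.
[1] lift (-20,8): star map gives -21.5407; window check -1.3 ≤ -21.5407 < 0.1 is false → out
[2] lift (4,-15): star map gives 6.8887; window check -1.3 ≤ 6.8887 < 0.1 is false → out
[3] lift (0,0): star map gives 0.0000; window check -1.3 ≤ 0.0000 < 0.1 is true → IN Λ
[4] lift (3,11): star map gives 0.8816; window check -1.3 ≤ 0.8816 < 0.1 is false → out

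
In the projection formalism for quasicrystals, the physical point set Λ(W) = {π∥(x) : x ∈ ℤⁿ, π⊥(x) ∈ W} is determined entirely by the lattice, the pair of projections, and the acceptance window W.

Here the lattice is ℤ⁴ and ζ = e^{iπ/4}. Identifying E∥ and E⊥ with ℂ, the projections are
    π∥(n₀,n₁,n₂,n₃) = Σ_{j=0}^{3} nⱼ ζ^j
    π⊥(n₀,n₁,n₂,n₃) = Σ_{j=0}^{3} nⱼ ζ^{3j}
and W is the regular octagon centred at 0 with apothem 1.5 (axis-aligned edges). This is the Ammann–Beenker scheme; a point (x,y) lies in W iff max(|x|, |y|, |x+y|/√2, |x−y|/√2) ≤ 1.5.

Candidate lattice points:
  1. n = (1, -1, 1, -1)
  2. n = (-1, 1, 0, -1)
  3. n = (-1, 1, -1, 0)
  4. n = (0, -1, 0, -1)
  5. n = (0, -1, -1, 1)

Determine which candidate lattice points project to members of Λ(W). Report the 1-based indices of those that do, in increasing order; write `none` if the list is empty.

4

Internal map: ζ^{3j} for j=0..3 gives (1,0), (−√2/2,√2/2), (0,−1), (√2/2,√2/2).
#1 (1, -1, 1, -1): internal (1.00000, -2.41421); octagon support 2.41421 vs apothem 1.5 → ∉ W
#2 (-1, 1, 0, -1): internal (-2.41421, 0.00000); octagon support 2.41421 vs apothem 1.5 → ∉ W
#3 (-1, 1, -1, 0): internal (-1.70711, 1.70711); octagon support 2.41421 vs apothem 1.5 → ∉ W
#4 (0, -1, 0, -1): internal (0.00000, -1.41421); octagon support 1.41421 vs apothem 1.5 → ∈ W
#5 (0, -1, -1, 1): internal (1.41421, 1.00000); octagon support 1.70711 vs apothem 1.5 → ∉ W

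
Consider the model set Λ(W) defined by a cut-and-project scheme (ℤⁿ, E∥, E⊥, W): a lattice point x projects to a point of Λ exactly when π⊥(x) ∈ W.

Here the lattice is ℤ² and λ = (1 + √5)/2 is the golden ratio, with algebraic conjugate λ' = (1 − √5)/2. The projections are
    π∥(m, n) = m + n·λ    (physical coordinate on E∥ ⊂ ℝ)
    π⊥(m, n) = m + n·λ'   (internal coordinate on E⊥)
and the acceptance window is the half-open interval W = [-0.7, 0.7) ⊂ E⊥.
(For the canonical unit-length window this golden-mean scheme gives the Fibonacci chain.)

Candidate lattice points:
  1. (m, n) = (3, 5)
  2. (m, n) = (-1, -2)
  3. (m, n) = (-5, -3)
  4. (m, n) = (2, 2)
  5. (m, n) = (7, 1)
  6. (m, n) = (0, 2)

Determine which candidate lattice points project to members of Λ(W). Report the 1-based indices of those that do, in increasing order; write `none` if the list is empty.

Compute λ' = (1−√5)/2 = -0.6180, so π⊥(m,n) = m -0.6180·n.
#1 (3,5): internal coord 3 + (5)·λ' = -0.0902; -0.0902 ∈ [-0.7, 0.7) → IN Λ
#2 (-1,-2): internal coord -1 + (-2)·λ' = +0.2361; +0.2361 ∈ [-0.7, 0.7) → IN Λ
#3 (-5,-3): internal coord -5 + (-3)·λ' = -3.1459; -3.1459 ∉ [-0.7, 0.7) → out
#4 (2,2): internal coord 2 + (2)·λ' = +0.7639; +0.7639 ∉ [-0.7, 0.7) → out
#5 (7,1): internal coord 7 + (1)·λ' = +6.3820; +6.3820 ∉ [-0.7, 0.7) → out
#6 (0,2): internal coord 0 + (2)·λ' = -1.2361; -1.2361 ∉ [-0.7, 0.7) → out

1, 2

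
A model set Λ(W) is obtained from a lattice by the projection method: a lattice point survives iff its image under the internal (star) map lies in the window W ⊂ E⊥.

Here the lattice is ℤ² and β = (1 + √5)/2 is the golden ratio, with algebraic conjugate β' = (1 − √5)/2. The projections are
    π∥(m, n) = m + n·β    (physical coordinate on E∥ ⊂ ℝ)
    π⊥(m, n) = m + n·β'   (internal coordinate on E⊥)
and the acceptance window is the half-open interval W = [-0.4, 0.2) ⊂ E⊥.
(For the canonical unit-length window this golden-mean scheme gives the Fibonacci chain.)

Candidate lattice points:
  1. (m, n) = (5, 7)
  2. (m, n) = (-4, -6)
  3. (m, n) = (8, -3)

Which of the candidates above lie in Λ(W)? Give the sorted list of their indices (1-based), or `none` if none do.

Numerically β ≈ 1.618034 and β' = −1/β ≈ -0.618034.
#1 (5,7): internal coord 5 + (7)·β' = +0.673762; +0.673762 ∉ [-0.4, 0.2) → out
#2 (-4,-6): internal coord -4 + (-6)·β' = -0.291796; -0.291796 ∈ [-0.4, 0.2) → IN Λ
#3 (8,-3): internal coord 8 + (-3)·β' = +9.854102; +9.854102 ∉ [-0.4, 0.2) → out

2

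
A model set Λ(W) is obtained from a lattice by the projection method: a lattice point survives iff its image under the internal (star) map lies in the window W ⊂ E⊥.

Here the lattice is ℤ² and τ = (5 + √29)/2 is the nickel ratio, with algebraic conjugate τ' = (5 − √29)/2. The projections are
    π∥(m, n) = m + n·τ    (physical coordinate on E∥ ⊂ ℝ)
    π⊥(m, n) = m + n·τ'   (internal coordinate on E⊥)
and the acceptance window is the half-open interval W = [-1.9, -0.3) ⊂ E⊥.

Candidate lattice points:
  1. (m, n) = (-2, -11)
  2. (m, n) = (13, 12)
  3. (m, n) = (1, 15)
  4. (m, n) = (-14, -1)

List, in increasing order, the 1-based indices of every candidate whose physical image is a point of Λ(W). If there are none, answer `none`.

3

Compute τ' = (5−√29)/2 = -0.19258, so π⊥(m,n) = m -0.19258·n.
#1 (-2,-11): internal coord -2 + (-11)·τ' = +0.11841; +0.11841 ∉ [-1.9, -0.3) → out
#2 (13,12): internal coord 13 + (12)·τ' = +10.68901; +10.68901 ∉ [-1.9, -0.3) → out
#3 (1,15): internal coord 1 + (15)·τ' = -1.88874; -1.88874 ∈ [-1.9, -0.3) → IN Λ
#4 (-14,-1): internal coord -14 + (-1)·τ' = -13.80742; -13.80742 ∉ [-1.9, -0.3) → out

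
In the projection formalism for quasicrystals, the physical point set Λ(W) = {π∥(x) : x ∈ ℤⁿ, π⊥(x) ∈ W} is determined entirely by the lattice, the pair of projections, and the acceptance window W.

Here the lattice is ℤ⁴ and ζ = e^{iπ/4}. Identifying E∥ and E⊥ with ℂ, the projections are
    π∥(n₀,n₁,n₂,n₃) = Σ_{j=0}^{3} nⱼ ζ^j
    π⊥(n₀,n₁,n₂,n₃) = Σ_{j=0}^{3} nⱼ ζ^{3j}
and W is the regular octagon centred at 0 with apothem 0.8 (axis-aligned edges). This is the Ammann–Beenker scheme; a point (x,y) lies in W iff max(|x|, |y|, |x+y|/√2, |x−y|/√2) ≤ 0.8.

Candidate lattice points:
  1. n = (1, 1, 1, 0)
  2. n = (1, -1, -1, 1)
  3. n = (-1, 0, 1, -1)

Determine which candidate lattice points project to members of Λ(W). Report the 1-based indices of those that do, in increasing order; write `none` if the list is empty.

π⊥(n) = n₀ + n₁ζ³ + n₂ζ⁶ + n₃ζ⁹ where ζ = e^{iπ/4}.
#1 (1, 1, 1, 0): internal (0.29289, -0.29289); octagon support 0.41421 vs apothem 0.8 → ∈ W
#2 (1, -1, -1, 1): internal (2.41421, 1.00000); octagon support 2.41421 vs apothem 0.8 → ∉ W
#3 (-1, 0, 1, -1): internal (-1.70711, -1.70711); octagon support 2.41421 vs apothem 0.8 → ∉ W

1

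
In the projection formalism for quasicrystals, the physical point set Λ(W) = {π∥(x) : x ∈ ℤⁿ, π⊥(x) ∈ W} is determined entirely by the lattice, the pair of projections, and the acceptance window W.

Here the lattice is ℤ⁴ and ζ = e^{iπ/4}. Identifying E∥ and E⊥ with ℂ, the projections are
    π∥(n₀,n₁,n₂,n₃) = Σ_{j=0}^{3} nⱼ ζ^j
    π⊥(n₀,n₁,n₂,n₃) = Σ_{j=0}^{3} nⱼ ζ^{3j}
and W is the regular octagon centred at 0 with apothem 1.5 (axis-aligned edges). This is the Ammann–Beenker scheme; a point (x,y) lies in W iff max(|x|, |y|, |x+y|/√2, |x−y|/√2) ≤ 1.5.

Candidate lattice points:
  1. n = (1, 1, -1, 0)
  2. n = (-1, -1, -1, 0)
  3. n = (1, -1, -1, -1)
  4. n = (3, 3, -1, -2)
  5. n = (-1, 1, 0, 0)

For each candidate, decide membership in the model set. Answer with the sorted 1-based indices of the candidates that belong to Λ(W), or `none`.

2, 3

Internal map: ζ^{3j} for j=0..3 gives (1,0), (−√2/2,√2/2), (0,−1), (√2/2,√2/2).
#1 (1, 1, -1, 0): internal (0.2929, 1.7071); octagon support 1.7071 vs apothem 1.5 → ∉ W
#2 (-1, -1, -1, 0): internal (-0.2929, 0.2929); octagon support 0.4142 vs apothem 1.5 → ∈ W
#3 (1, -1, -1, -1): internal (1.0000, -0.4142); octagon support 1.0000 vs apothem 1.5 → ∈ W
#4 (3, 3, -1, -2): internal (-0.5355, 1.7071); octagon support 1.7071 vs apothem 1.5 → ∉ W
#5 (-1, 1, 0, 0): internal (-1.7071, 0.7071); octagon support 1.7071 vs apothem 1.5 → ∉ W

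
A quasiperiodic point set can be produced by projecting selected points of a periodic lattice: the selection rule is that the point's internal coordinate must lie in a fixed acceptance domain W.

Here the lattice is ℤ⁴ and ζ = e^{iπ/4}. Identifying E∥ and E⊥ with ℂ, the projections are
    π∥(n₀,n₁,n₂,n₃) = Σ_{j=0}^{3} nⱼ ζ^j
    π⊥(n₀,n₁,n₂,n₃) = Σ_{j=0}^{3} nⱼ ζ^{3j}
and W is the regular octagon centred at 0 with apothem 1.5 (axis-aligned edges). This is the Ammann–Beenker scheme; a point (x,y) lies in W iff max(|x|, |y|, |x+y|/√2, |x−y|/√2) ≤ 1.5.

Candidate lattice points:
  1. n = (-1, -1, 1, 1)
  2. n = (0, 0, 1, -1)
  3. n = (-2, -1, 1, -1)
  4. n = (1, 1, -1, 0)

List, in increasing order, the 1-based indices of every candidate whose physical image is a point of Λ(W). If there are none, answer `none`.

1

π⊥(n) = n₀ + n₁ζ³ + n₂ζ⁶ + n₃ζ⁹ where ζ = e^{iπ/4}.
candidate 1: n = (-1, -1, 1, 1) → π⊥ ≈ (+0.414214, -1.000000); max(|x|,|y|,|x±y|/√2) = 1.000000 ≤ 1.5 ⇒ ∈ W
candidate 2: n = (0, 0, 1, -1) → π⊥ ≈ (-0.707107, -1.707107); max(|x|,|y|,|x±y|/√2) = 1.707107 > 1.5 ⇒ ∉ W
candidate 3: n = (-2, -1, 1, -1) → π⊥ ≈ (-2.000000, -2.414214); max(|x|,|y|,|x±y|/√2) = 3.121320 > 1.5 ⇒ ∉ W
candidate 4: n = (1, 1, -1, 0) → π⊥ ≈ (+0.292893, +1.707107); max(|x|,|y|,|x±y|/√2) = 1.707107 > 1.5 ⇒ ∉ W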